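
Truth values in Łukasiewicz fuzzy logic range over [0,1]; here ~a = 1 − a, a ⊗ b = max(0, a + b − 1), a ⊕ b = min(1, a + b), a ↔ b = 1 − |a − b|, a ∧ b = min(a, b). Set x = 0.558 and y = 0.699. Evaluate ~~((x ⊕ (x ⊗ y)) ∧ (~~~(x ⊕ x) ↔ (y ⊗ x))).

x ⊗ y = max(0, 0.558 + 0.699 − 1) = max(0, 0.257) = 0.257
x ⊕ (x ⊗ y) = min(1, 0.558 + 0.257) = min(1, 0.815) = 0.815
x ⊕ x = min(1, 0.558 + 0.558) = min(1, 1.116) = 1.000
~(x ⊕ x) = 1 − 1.000 = 0.000
~~(x ⊕ x) = 1 − 0.000 = 1.000
~~~(x ⊕ x) = 1 − 1.000 = 0.000
y ⊗ x = max(0, 0.699 + 0.558 − 1) = max(0, 0.257) = 0.257
~~~(x ⊕ x) ↔ (y ⊗ x) = 1 − |0.000 − 0.257| = 1 − 0.257 = 0.743
(x ⊕ (x ⊗ y)) ∧ (~~~(x ⊕ x) ↔ (y ⊗ x)) = min(0.815, 0.743) = 0.743
~((x ⊕ (x ⊗ y)) ∧ (~~~(x ⊕ x) ↔ (y ⊗ x))) = 1 − 0.743 = 0.257
~~((x ⊕ (x ⊗ y)) ∧ (~~~(x ⊕ x) ↔ (y ⊗ x))) = 1 − 0.257 = 0.743

0.743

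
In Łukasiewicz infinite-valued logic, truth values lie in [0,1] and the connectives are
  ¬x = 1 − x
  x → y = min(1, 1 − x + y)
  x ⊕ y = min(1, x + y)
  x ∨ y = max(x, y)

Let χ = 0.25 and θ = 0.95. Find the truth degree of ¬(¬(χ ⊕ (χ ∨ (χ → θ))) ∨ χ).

0.75

χ → θ = min(1, 1 − 0.25 + 0.95) = min(1, 1.70) = 1.00
χ ∨ (χ → θ) = max(0.25, 1.00) = 1.00
χ ⊕ (χ ∨ (χ → θ)) = min(1, 0.25 + 1.00) = min(1, 1.25) = 1.00
¬(χ ⊕ (χ ∨ (χ → θ))) = 1 − 1.00 = 0.00
¬(χ ⊕ (χ ∨ (χ → θ))) ∨ χ = max(0.00, 0.25) = 0.25
¬(¬(χ ⊕ (χ ∨ (χ → θ))) ∨ χ) = 1 − 0.25 = 0.75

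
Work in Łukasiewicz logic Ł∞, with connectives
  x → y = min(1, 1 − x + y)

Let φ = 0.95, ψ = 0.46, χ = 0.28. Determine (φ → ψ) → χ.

0.77

φ → ψ = min(1, 1 − 0.95 + 0.46) = min(1, 0.51) = 0.51
(φ → ψ) → χ = min(1, 1 − 0.51 + 0.28) = min(1, 0.77) = 0.77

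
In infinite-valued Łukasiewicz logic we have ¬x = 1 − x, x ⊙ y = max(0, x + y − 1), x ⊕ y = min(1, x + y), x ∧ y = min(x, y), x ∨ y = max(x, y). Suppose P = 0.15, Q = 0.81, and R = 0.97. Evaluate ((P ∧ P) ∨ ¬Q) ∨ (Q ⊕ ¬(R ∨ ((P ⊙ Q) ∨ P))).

0.84

P ∧ P = min(0.15, 0.15) = 0.15
¬Q = 1 − 0.81 = 0.19
(P ∧ P) ∨ ¬Q = max(0.15, 0.19) = 0.19
P ⊙ Q = max(0, 0.15 + 0.81 − 1) = max(0, -0.04) = 0.00
(P ⊙ Q) ∨ P = max(0.00, 0.15) = 0.15
R ∨ ((P ⊙ Q) ∨ P) = max(0.97, 0.15) = 0.97
¬(R ∨ ((P ⊙ Q) ∨ P)) = 1 − 0.97 = 0.03
Q ⊕ ¬(R ∨ ((P ⊙ Q) ∨ P)) = min(1, 0.81 + 0.03) = min(1, 0.84) = 0.84
((P ∧ P) ∨ ¬Q) ∨ (Q ⊕ ¬(R ∨ ((P ⊙ Q) ∨ P))) = max(0.19, 0.84) = 0.84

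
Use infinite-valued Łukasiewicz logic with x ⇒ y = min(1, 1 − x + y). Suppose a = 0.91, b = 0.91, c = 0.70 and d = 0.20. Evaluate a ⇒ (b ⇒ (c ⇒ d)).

c ⇒ d = min(1, 1 − 0.70 + 0.20) = min(1, 0.50) = 0.50
b ⇒ (c ⇒ d) = min(1, 1 − 0.91 + 0.50) = min(1, 0.59) = 0.59
a ⇒ (b ⇒ (c ⇒ d)) = min(1, 1 − 0.91 + 0.59) = min(1, 0.68) = 0.68

0.68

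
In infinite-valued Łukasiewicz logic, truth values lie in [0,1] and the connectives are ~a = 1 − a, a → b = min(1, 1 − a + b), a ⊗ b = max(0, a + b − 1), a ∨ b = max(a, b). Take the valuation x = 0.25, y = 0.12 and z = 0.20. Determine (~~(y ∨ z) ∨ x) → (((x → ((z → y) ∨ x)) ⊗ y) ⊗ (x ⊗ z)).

y ∨ z = max(0.12, 0.20) = 0.20
~(y ∨ z) = 1 − 0.20 = 0.80
~~(y ∨ z) = 1 − 0.80 = 0.20
~~(y ∨ z) ∨ x = max(0.20, 0.25) = 0.25
z → y = min(1, 1 − 0.20 + 0.12) = min(1, 0.92) = 0.92
(z → y) ∨ x = max(0.92, 0.25) = 0.92
x → ((z → y) ∨ x) = min(1, 1 − 0.25 + 0.92) = min(1, 1.67) = 1.00
(x → ((z → y) ∨ x)) ⊗ y = max(0, 1.00 + 0.12 − 1) = max(0, 0.12) = 0.12
x ⊗ z = max(0, 0.25 + 0.20 − 1) = max(0, -0.55) = 0.00
((x → ((z → y) ∨ x)) ⊗ y) ⊗ (x ⊗ z) = max(0, 0.12 + 0.00 − 1) = max(0, -0.88) = 0.00
(~~(y ∨ z) ∨ x) → (((x → ((z → y) ∨ x)) ⊗ y) ⊗ (x ⊗ z)) = min(1, 1 − 0.25 + 0.00) = min(1, 0.75) = 0.75

0.75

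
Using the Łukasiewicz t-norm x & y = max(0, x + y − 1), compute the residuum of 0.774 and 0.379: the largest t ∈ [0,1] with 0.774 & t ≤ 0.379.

The residuum of the Łukasiewicz t-norm gives the supremum: min(1, 1 − 0.774 + 0.379).
1 − 0.774 + 0.379 = 0.605, so t = min(1, 0.605) = 0.605.
Check: 0.774 & 0.605 = max(0, 0.379) = 0.379 ≤ 0.379.

0.605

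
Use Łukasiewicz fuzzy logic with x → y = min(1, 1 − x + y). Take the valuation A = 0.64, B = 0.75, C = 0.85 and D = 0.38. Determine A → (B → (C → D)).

1.00

C → D = min(1, 1 − 0.85 + 0.38) = min(1, 0.53) = 0.53
B → (C → D) = min(1, 1 − 0.75 + 0.53) = min(1, 0.78) = 0.78
A → (B → (C → D)) = min(1, 1 − 0.64 + 0.78) = min(1, 1.14) = 1.00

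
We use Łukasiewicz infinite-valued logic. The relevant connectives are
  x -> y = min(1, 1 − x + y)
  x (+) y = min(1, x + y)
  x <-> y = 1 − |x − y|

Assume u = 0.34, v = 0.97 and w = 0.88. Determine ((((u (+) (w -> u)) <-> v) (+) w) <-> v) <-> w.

w -> u = min(1, 1 − 0.88 + 0.34) = min(1, 0.46) = 0.46
u (+) (w -> u) = min(1, 0.34 + 0.46) = min(1, 0.80) = 0.80
(u (+) (w -> u)) <-> v = 1 − |0.80 − 0.97| = 1 − 0.17 = 0.83
((u (+) (w -> u)) <-> v) (+) w = min(1, 0.83 + 0.88) = min(1, 1.71) = 1.00
(((u (+) (w -> u)) <-> v) (+) w) <-> v = 1 − |1.00 − 0.97| = 1 − 0.03 = 0.97
((((u (+) (w -> u)) <-> v) (+) w) <-> v) <-> w = 1 − |0.97 − 0.88| = 1 − 0.09 = 0.91

0.91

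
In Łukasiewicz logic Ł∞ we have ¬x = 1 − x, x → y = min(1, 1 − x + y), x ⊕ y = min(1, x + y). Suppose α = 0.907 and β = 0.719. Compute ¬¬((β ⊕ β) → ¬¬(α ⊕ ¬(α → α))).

β ⊕ β = min(1, 0.719 + 0.719) = min(1, 1.438) = 1.000
α → α = min(1, 1 − 0.907 + 0.907) = min(1, 1.000) = 1.000
¬(α → α) = 1 − 1.000 = 0.000
α ⊕ ¬(α → α) = min(1, 0.907 + 0.000) = min(1, 0.907) = 0.907
¬(α ⊕ ¬(α → α)) = 1 − 0.907 = 0.093
¬¬(α ⊕ ¬(α → α)) = 1 − 0.093 = 0.907
(β ⊕ β) → ¬¬(α ⊕ ¬(α → α)) = min(1, 1 − 1.000 + 0.907) = min(1, 0.907) = 0.907
¬((β ⊕ β) → ¬¬(α ⊕ ¬(α → α))) = 1 − 0.907 = 0.093
¬¬((β ⊕ β) → ¬¬(α ⊕ ¬(α → α))) = 1 − 0.093 = 0.907

0.907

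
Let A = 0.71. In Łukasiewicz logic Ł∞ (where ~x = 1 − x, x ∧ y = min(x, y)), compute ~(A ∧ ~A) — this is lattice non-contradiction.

0.71

~A = 1 − 0.71 = 0.29
A ∧ ~A = min(0.71, 0.29) = 0.29
~(A ∧ ~A) = 1 − 0.29 = 0.71
(The value 0.71 < 1 shows this instance is not satisfied; not a Ł∞-tautology — its value is 1 − min(a, 1−a).)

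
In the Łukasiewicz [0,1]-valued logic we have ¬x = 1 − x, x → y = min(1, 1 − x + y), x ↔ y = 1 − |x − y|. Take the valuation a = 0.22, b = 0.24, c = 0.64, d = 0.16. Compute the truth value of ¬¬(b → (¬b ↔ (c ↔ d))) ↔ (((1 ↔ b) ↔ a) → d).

¬b = 1 − 0.24 = 0.76
c ↔ d = 1 − |0.64 − 0.16| = 1 − 0.48 = 0.52
¬b ↔ (c ↔ d) = 1 − |0.76 − 0.52| = 1 − 0.24 = 0.76
b → (¬b ↔ (c ↔ d)) = min(1, 1 − 0.24 + 0.76) = min(1, 1.52) = 1.00
¬(b → (¬b ↔ (c ↔ d))) = 1 − 1.00 = 0.00
¬¬(b → (¬b ↔ (c ↔ d))) = 1 − 0.00 = 1.00
1 ↔ b = 1 − |1.00 − 0.24| = 1 − 0.76 = 0.24
(1 ↔ b) ↔ a = 1 − |0.24 − 0.22| = 1 − 0.02 = 0.98
((1 ↔ b) ↔ a) → d = min(1, 1 − 0.98 + 0.16) = min(1, 0.18) = 0.18
¬¬(b → (¬b ↔ (c ↔ d))) ↔ (((1 ↔ b) ↔ a) → d) = 1 − |1.00 − 0.18| = 1 − 0.82 = 0.18

0.18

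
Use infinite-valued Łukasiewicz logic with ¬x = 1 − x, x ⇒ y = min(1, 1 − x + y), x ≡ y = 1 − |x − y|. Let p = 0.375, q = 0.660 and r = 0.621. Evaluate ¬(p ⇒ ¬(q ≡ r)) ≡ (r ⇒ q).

q ≡ r = 1 − |0.660 − 0.621| = 1 − 0.039 = 0.961
¬(q ≡ r) = 1 − 0.961 = 0.039
p ⇒ ¬(q ≡ r) = min(1, 1 − 0.375 + 0.039) = min(1, 0.664) = 0.664
¬(p ⇒ ¬(q ≡ r)) = 1 − 0.664 = 0.336
r ⇒ q = min(1, 1 − 0.621 + 0.660) = min(1, 1.039) = 1.000
¬(p ⇒ ¬(q ≡ r)) ≡ (r ⇒ q) = 1 − |0.336 − 1.000| = 1 − 0.664 = 0.336

0.336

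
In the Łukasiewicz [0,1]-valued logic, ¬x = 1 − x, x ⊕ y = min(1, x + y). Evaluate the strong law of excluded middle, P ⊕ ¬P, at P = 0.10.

¬P = 1 − 0.10 = 0.90
P ⊕ ¬P = min(1, 0.10 + 0.90) = min(1, 1.00) = 1.00
(As expected: always 1 in Ł∞ since a ⊕ (1−a) = 1.)

1.00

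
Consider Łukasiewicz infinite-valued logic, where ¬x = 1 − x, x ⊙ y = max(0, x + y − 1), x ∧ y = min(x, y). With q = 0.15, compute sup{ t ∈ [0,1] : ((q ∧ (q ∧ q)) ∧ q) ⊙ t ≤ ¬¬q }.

1.00

q ∧ q = min(0.15, 0.15) = 0.15
q ∧ (q ∧ q) = min(0.15, 0.15) = 0.15
(q ∧ (q ∧ q)) ∧ q = min(0.15, 0.15) = 0.15
So the left factor is (q ∧ (q ∧ q)) ∧ q = 0.15.
¬q = 1 − 0.15 = 0.85
¬¬q = 1 − 0.85 = 0.15
So the right-hand bound is ¬¬q = 0.15.
The residuum of the Łukasiewicz t-norm gives the supremum: min(1, 1 − 0.15 + 0.15).
1 − 0.15 + 0.15 = 1.00, so t = min(1, 1.00) = 1.00.
Check: 0.15 ⊙ 1.00 = max(0, 0.15) = 0.15 ≤ 0.15.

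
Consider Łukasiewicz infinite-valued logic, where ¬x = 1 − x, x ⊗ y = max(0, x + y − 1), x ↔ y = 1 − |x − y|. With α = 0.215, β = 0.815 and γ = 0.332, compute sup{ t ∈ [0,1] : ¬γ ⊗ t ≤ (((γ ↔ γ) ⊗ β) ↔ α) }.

0.732

¬γ = 1 − 0.332 = 0.668
So the left factor is ¬γ = 0.668.
γ ↔ γ = 1 − |0.332 − 0.332| = 1 − 0.000 = 1.000
(γ ↔ γ) ⊗ β = max(0, 1.000 + 0.815 − 1) = max(0, 0.815) = 0.815
((γ ↔ γ) ⊗ β) ↔ α = 1 − |0.815 − 0.215| = 1 − 0.600 = 0.400
So the right-hand bound is ((γ ↔ γ) ⊗ β) ↔ α = 0.400.
The residuum of the Łukasiewicz t-norm gives the supremum: min(1, 1 − 0.668 + 0.400).
1 − 0.668 + 0.400 = 0.732, so t = min(1, 0.732) = 0.732.
Check: 0.668 ⊗ 0.732 = max(0, 0.400) = 0.400 ≤ 0.400.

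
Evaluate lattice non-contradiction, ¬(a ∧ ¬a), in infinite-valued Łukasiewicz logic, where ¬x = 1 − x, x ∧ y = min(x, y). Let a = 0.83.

0.83

¬a = 1 − 0.83 = 0.17
a ∧ ¬a = min(0.83, 0.17) = 0.17
¬(a ∧ ¬a) = 1 − 0.17 = 0.83
(The value 0.83 < 1 shows this instance is not satisfied; not a Ł∞-tautology — its value is 1 − min(a, 1−a).)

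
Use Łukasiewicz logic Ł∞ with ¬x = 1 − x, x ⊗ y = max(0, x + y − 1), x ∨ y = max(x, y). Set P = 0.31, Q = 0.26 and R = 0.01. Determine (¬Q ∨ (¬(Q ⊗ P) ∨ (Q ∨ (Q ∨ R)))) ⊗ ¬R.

¬Q = 1 − 0.26 = 0.74
Q ⊗ P = max(0, 0.26 + 0.31 − 1) = max(0, -0.43) = 0.00
¬(Q ⊗ P) = 1 − 0.00 = 1.00
Q ∨ R = max(0.26, 0.01) = 0.26
Q ∨ (Q ∨ R) = max(0.26, 0.26) = 0.26
¬(Q ⊗ P) ∨ (Q ∨ (Q ∨ R)) = max(1.00, 0.26) = 1.00
¬Q ∨ (¬(Q ⊗ P) ∨ (Q ∨ (Q ∨ R))) = max(0.74, 1.00) = 1.00
¬R = 1 − 0.01 = 0.99
(¬Q ∨ (¬(Q ⊗ P) ∨ (Q ∨ (Q ∨ R)))) ⊗ ¬R = max(0, 1.00 + 0.99 − 1) = max(0, 0.99) = 0.99

0.99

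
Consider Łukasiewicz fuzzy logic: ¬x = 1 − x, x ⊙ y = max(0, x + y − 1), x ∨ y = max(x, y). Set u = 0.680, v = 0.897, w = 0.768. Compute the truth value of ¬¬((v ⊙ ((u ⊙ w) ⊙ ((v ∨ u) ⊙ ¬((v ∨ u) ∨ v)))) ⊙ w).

u ⊙ w = max(0, 0.680 + 0.768 − 1) = max(0, 0.448) = 0.448
v ∨ u = max(0.897, 0.680) = 0.897
(v ∨ u) ∨ v = max(0.897, 0.897) = 0.897
¬((v ∨ u) ∨ v) = 1 − 0.897 = 0.103
(v ∨ u) ⊙ ¬((v ∨ u) ∨ v) = max(0, 0.897 + 0.103 − 1) = max(0, 0.000) = 0.000
(u ⊙ w) ⊙ ((v ∨ u) ⊙ ¬((v ∨ u) ∨ v)) = max(0, 0.448 + 0.000 − 1) = max(0, -0.552) = 0.000
v ⊙ ((u ⊙ w) ⊙ ((v ∨ u) ⊙ ¬((v ∨ u) ∨ v))) = max(0, 0.897 + 0.000 − 1) = max(0, -0.103) = 0.000
(v ⊙ ((u ⊙ w) ⊙ ((v ∨ u) ⊙ ¬((v ∨ u) ∨ v)))) ⊙ w = max(0, 0.000 + 0.768 − 1) = max(0, -0.232) = 0.000
¬((v ⊙ ((u ⊙ w) ⊙ ((v ∨ u) ⊙ ¬((v ∨ u) ∨ v)))) ⊙ w) = 1 − 0.000 = 1.000
¬¬((v ⊙ ((u ⊙ w) ⊙ ((v ∨ u) ⊙ ¬((v ∨ u) ∨ v)))) ⊙ w) = 1 − 1.000 = 0.000

0.000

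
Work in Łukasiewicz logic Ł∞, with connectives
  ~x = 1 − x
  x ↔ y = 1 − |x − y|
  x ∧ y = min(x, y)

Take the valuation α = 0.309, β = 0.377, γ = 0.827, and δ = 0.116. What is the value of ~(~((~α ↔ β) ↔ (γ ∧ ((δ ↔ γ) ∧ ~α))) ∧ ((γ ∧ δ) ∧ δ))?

0.884

~α = 1 − 0.309 = 0.691
~α ↔ β = 1 − |0.691 − 0.377| = 1 − 0.314 = 0.686
δ ↔ γ = 1 − |0.116 − 0.827| = 1 − 0.711 = 0.289
(δ ↔ γ) ∧ ~α = min(0.289, 0.691) = 0.289
γ ∧ ((δ ↔ γ) ∧ ~α) = min(0.827, 0.289) = 0.289
(~α ↔ β) ↔ (γ ∧ ((δ ↔ γ) ∧ ~α)) = 1 − |0.686 − 0.289| = 1 − 0.397 = 0.603
~((~α ↔ β) ↔ (γ ∧ ((δ ↔ γ) ∧ ~α))) = 1 − 0.603 = 0.397
γ ∧ δ = min(0.827, 0.116) = 0.116
(γ ∧ δ) ∧ δ = min(0.116, 0.116) = 0.116
~((~α ↔ β) ↔ (γ ∧ ((δ ↔ γ) ∧ ~α))) ∧ ((γ ∧ δ) ∧ δ) = min(0.397, 0.116) = 0.116
~(~((~α ↔ β) ↔ (γ ∧ ((δ ↔ γ) ∧ ~α))) ∧ ((γ ∧ δ) ∧ δ)) = 1 − 0.116 = 0.884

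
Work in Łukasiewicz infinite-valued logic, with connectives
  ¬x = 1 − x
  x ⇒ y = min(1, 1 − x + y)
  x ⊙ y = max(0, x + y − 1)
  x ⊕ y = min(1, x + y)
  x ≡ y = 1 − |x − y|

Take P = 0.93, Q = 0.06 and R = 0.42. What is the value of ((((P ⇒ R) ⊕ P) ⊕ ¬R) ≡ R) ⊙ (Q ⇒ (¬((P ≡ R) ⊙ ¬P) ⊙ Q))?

P ⇒ R = min(1, 1 − 0.93 + 0.42) = min(1, 0.49) = 0.49
(P ⇒ R) ⊕ P = min(1, 0.49 + 0.93) = min(1, 1.42) = 1.00
¬R = 1 − 0.42 = 0.58
((P ⇒ R) ⊕ P) ⊕ ¬R = min(1, 1.00 + 0.58) = min(1, 1.58) = 1.00
(((P ⇒ R) ⊕ P) ⊕ ¬R) ≡ R = 1 − |1.00 − 0.42| = 1 − 0.58 = 0.42
P ≡ R = 1 − |0.93 − 0.42| = 1 − 0.51 = 0.49
¬P = 1 − 0.93 = 0.07
(P ≡ R) ⊙ ¬P = max(0, 0.49 + 0.07 − 1) = max(0, -0.44) = 0.00
¬((P ≡ R) ⊙ ¬P) = 1 − 0.00 = 1.00
¬((P ≡ R) ⊙ ¬P) ⊙ Q = max(0, 1.00 + 0.06 − 1) = max(0, 0.06) = 0.06
Q ⇒ (¬((P ≡ R) ⊙ ¬P) ⊙ Q) = min(1, 1 − 0.06 + 0.06) = min(1, 1.00) = 1.00
((((P ⇒ R) ⊕ P) ⊕ ¬R) ≡ R) ⊙ (Q ⇒ (¬((P ≡ R) ⊙ ¬P) ⊙ Q)) = max(0, 0.42 + 1.00 − 1) = max(0, 0.42) = 0.42

0.42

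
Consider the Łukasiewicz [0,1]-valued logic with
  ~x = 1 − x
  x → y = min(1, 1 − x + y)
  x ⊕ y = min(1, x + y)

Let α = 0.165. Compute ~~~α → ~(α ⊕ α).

0.835

~α = 1 − 0.165 = 0.835
~~α = 1 − 0.835 = 0.165
~~~α = 1 − 0.165 = 0.835
α ⊕ α = min(1, 0.165 + 0.165) = min(1, 0.330) = 0.330
~(α ⊕ α) = 1 − 0.330 = 0.670
~~~α → ~(α ⊕ α) = min(1, 1 − 0.835 + 0.670) = min(1, 0.835) = 0.835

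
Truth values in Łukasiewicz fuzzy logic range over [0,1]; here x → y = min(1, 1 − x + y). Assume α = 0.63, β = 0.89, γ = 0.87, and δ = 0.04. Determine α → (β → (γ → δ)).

0.65

γ → δ = min(1, 1 − 0.87 + 0.04) = min(1, 0.17) = 0.17
β → (γ → δ) = min(1, 1 − 0.89 + 0.17) = min(1, 0.28) = 0.28
α → (β → (γ → δ)) = min(1, 1 − 0.63 + 0.28) = min(1, 0.65) = 0.65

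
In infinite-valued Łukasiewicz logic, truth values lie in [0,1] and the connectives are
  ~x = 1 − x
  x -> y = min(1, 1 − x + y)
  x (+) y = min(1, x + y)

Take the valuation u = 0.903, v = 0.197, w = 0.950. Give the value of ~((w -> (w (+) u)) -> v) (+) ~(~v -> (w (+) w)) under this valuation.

0.803

w (+) u = min(1, 0.950 + 0.903) = min(1, 1.853) = 1.000
w -> (w (+) u) = min(1, 1 − 0.950 + 1.000) = min(1, 1.050) = 1.000
(w -> (w (+) u)) -> v = min(1, 1 − 1.000 + 0.197) = min(1, 0.197) = 0.197
~((w -> (w (+) u)) -> v) = 1 − 0.197 = 0.803
~v = 1 − 0.197 = 0.803
w (+) w = min(1, 0.950 + 0.950) = min(1, 1.900) = 1.000
~v -> (w (+) w) = min(1, 1 − 0.803 + 1.000) = min(1, 1.197) = 1.000
~(~v -> (w (+) w)) = 1 − 1.000 = 0.000
~((w -> (w (+) u)) -> v) (+) ~(~v -> (w (+) w)) = min(1, 0.803 + 0.000) = min(1, 0.803) = 0.803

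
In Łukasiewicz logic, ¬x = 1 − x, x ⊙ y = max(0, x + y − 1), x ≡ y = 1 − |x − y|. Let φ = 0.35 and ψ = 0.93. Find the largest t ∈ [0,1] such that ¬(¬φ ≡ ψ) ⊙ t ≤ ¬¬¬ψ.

¬φ = 1 − 0.35 = 0.65
¬φ ≡ ψ = 1 − |0.65 − 0.93| = 1 − 0.28 = 0.72
¬(¬φ ≡ ψ) = 1 − 0.72 = 0.28
So the left factor is ¬(¬φ ≡ ψ) = 0.28.
¬ψ = 1 − 0.93 = 0.07
¬¬ψ = 1 − 0.07 = 0.93
¬¬¬ψ = 1 − 0.93 = 0.07
So the right-hand bound is ¬¬¬ψ = 0.07.
The residuum of the Łukasiewicz t-norm gives the supremum: min(1, 1 − 0.28 + 0.07).
1 − 0.28 + 0.07 = 0.79, so t = min(1, 0.79) = 0.79.
Check: 0.28 ⊙ 0.79 = max(0, 0.07) = 0.07 ≤ 0.07.

0.79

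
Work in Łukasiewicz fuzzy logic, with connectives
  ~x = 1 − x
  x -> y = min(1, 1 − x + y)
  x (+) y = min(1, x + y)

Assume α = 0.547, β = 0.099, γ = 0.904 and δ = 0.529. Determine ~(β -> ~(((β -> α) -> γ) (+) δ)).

β -> α = min(1, 1 − 0.099 + 0.547) = min(1, 1.448) = 1.000
(β -> α) -> γ = min(1, 1 − 1.000 + 0.904) = min(1, 0.904) = 0.904
((β -> α) -> γ) (+) δ = min(1, 0.904 + 0.529) = min(1, 1.433) = 1.000
~(((β -> α) -> γ) (+) δ) = 1 − 1.000 = 0.000
β -> ~(((β -> α) -> γ) (+) δ) = min(1, 1 − 0.099 + 0.000) = min(1, 0.901) = 0.901
~(β -> ~(((β -> α) -> γ) (+) δ)) = 1 − 0.901 = 0.099

0.099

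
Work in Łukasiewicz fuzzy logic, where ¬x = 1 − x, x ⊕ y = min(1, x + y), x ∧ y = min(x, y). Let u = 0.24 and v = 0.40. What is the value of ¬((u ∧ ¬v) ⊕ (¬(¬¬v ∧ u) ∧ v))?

0.36

¬v = 1 − 0.40 = 0.60
u ∧ ¬v = min(0.24, 0.60) = 0.24
¬¬v = 1 − 0.60 = 0.40
¬¬v ∧ u = min(0.40, 0.24) = 0.24
¬(¬¬v ∧ u) = 1 − 0.24 = 0.76
¬(¬¬v ∧ u) ∧ v = min(0.76, 0.40) = 0.40
(u ∧ ¬v) ⊕ (¬(¬¬v ∧ u) ∧ v) = min(1, 0.24 + 0.40) = min(1, 0.64) = 0.64
¬((u ∧ ¬v) ⊕ (¬(¬¬v ∧ u) ∧ v)) = 1 − 0.64 = 0.36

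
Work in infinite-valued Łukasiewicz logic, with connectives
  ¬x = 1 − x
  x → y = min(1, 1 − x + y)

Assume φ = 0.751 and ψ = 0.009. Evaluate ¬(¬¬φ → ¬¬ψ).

¬φ = 1 − 0.751 = 0.249
¬¬φ = 1 − 0.249 = 0.751
¬ψ = 1 − 0.009 = 0.991
¬¬ψ = 1 − 0.991 = 0.009
¬¬φ → ¬¬ψ = min(1, 1 − 0.751 + 0.009) = min(1, 0.258) = 0.258
¬(¬¬φ → ¬¬ψ) = 1 − 0.258 = 0.742

0.742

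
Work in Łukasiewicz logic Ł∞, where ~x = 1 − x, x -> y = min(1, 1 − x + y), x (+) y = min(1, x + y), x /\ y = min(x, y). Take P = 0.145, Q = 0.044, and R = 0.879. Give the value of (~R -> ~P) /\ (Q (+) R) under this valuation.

~R = 1 − 0.879 = 0.121
~P = 1 − 0.145 = 0.855
~R -> ~P = min(1, 1 − 0.121 + 0.855) = min(1, 1.734) = 1.000
Q (+) R = min(1, 0.044 + 0.879) = min(1, 0.923) = 0.923
(~R -> ~P) /\ (Q (+) R) = min(1.000, 0.923) = 0.923

0.923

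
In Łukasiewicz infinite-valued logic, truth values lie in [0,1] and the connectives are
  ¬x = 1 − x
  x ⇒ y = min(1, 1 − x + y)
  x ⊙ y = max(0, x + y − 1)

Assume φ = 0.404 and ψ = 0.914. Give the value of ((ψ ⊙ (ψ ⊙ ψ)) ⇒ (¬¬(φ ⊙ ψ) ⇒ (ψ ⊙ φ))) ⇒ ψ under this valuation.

0.914

ψ ⊙ ψ = max(0, 0.914 + 0.914 − 1) = max(0, 0.828) = 0.828
ψ ⊙ (ψ ⊙ ψ) = max(0, 0.914 + 0.828 − 1) = max(0, 0.742) = 0.742
φ ⊙ ψ = max(0, 0.404 + 0.914 − 1) = max(0, 0.318) = 0.318
¬(φ ⊙ ψ) = 1 − 0.318 = 0.682
¬¬(φ ⊙ ψ) = 1 − 0.682 = 0.318
ψ ⊙ φ = max(0, 0.914 + 0.404 − 1) = max(0, 0.318) = 0.318
¬¬(φ ⊙ ψ) ⇒ (ψ ⊙ φ) = min(1, 1 − 0.318 + 0.318) = min(1, 1.000) = 1.000
(ψ ⊙ (ψ ⊙ ψ)) ⇒ (¬¬(φ ⊙ ψ) ⇒ (ψ ⊙ φ)) = min(1, 1 − 0.742 + 1.000) = min(1, 1.258) = 1.000
((ψ ⊙ (ψ ⊙ ψ)) ⇒ (¬¬(φ ⊙ ψ) ⇒ (ψ ⊙ φ))) ⇒ ψ = min(1, 1 − 1.000 + 0.914) = min(1, 0.914) = 0.914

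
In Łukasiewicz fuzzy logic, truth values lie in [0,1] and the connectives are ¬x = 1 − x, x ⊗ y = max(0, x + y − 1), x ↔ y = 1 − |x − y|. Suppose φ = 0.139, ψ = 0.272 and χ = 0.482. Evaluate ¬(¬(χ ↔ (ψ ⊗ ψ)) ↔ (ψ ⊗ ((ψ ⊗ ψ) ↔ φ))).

ψ ⊗ ψ = max(0, 0.272 + 0.272 − 1) = max(0, -0.456) = 0.000
χ ↔ (ψ ⊗ ψ) = 1 − |0.482 − 0.000| = 1 − 0.482 = 0.518
¬(χ ↔ (ψ ⊗ ψ)) = 1 − 0.518 = 0.482
(ψ ⊗ ψ) ↔ φ = 1 − |0.000 − 0.139| = 1 − 0.139 = 0.861
ψ ⊗ ((ψ ⊗ ψ) ↔ φ) = max(0, 0.272 + 0.861 − 1) = max(0, 0.133) = 0.133
¬(χ ↔ (ψ ⊗ ψ)) ↔ (ψ ⊗ ((ψ ⊗ ψ) ↔ φ)) = 1 − |0.482 − 0.133| = 1 − 0.349 = 0.651
¬(¬(χ ↔ (ψ ⊗ ψ)) ↔ (ψ ⊗ ((ψ ⊗ ψ) ↔ φ))) = 1 − 0.651 = 0.349

0.349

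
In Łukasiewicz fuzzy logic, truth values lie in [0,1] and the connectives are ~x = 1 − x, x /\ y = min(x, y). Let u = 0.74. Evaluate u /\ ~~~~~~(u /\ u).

0.74

u /\ u = min(0.74, 0.74) = 0.74
~(u /\ u) = 1 − 0.74 = 0.26
~~(u /\ u) = 1 − 0.26 = 0.74
~~~(u /\ u) = 1 − 0.74 = 0.26
~~~~(u /\ u) = 1 − 0.26 = 0.74
~~~~~(u /\ u) = 1 − 0.74 = 0.26
~~~~~~(u /\ u) = 1 − 0.26 = 0.74
u /\ ~~~~~~(u /\ u) = min(0.74, 0.74) = 0.74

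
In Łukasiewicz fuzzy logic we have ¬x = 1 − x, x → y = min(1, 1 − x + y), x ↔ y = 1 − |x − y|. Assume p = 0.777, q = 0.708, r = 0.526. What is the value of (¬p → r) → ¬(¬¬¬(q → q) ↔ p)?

0.777

¬p = 1 − 0.777 = 0.223
¬p → r = min(1, 1 − 0.223 + 0.526) = min(1, 1.303) = 1.000
q → q = min(1, 1 − 0.708 + 0.708) = min(1, 1.000) = 1.000
¬(q → q) = 1 − 1.000 = 0.000
¬¬(q → q) = 1 − 0.000 = 1.000
¬¬¬(q → q) = 1 − 1.000 = 0.000
¬¬¬(q → q) ↔ p = 1 − |0.000 − 0.777| = 1 − 0.777 = 0.223
¬(¬¬¬(q → q) ↔ p) = 1 − 0.223 = 0.777
(¬p → r) → ¬(¬¬¬(q → q) ↔ p) = min(1, 1 − 1.000 + 0.777) = min(1, 0.777) = 0.777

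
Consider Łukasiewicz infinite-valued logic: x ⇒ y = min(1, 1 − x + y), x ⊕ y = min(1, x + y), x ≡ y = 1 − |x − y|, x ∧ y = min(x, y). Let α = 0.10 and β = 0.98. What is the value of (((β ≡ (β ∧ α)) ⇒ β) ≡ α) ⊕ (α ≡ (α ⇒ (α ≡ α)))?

0.20

β ∧ α = min(0.98, 0.10) = 0.10
β ≡ (β ∧ α) = 1 − |0.98 − 0.10| = 1 − 0.88 = 0.12
(β ≡ (β ∧ α)) ⇒ β = min(1, 1 − 0.12 + 0.98) = min(1, 1.86) = 1.00
((β ≡ (β ∧ α)) ⇒ β) ≡ α = 1 − |1.00 − 0.10| = 1 − 0.90 = 0.10
α ≡ α = 1 − |0.10 − 0.10| = 1 − 0.00 = 1.00
α ⇒ (α ≡ α) = min(1, 1 − 0.10 + 1.00) = min(1, 1.90) = 1.00
α ≡ (α ⇒ (α ≡ α)) = 1 − |0.10 − 1.00| = 1 − 0.90 = 0.10
(((β ≡ (β ∧ α)) ⇒ β) ≡ α) ⊕ (α ≡ (α ⇒ (α ≡ α))) = min(1, 0.10 + 0.10) = min(1, 0.20) = 0.20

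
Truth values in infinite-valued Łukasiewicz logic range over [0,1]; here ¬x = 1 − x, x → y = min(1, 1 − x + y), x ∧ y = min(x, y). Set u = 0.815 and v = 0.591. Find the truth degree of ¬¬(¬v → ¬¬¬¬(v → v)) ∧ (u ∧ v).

0.591

¬v = 1 − 0.591 = 0.409
v → v = min(1, 1 − 0.591 + 0.591) = min(1, 1.000) = 1.000
¬(v → v) = 1 − 1.000 = 0.000
¬¬(v → v) = 1 − 0.000 = 1.000
¬¬¬(v → v) = 1 − 1.000 = 0.000
¬¬¬¬(v → v) = 1 − 0.000 = 1.000
¬v → ¬¬¬¬(v → v) = min(1, 1 − 0.409 + 1.000) = min(1, 1.591) = 1.000
¬(¬v → ¬¬¬¬(v → v)) = 1 − 1.000 = 0.000
¬¬(¬v → ¬¬¬¬(v → v)) = 1 − 0.000 = 1.000
u ∧ v = min(0.815, 0.591) = 0.591
¬¬(¬v → ¬¬¬¬(v → v)) ∧ (u ∧ v) = min(1.000, 0.591) = 0.591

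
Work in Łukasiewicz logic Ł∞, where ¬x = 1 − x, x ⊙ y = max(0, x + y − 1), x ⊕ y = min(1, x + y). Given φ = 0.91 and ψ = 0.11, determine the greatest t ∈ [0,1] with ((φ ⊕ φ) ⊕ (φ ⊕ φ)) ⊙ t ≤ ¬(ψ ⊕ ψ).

φ ⊕ φ = min(1, 0.91 + 0.91) = min(1, 1.82) = 1.00
(φ ⊕ φ) ⊕ (φ ⊕ φ) = min(1, 1.00 + 1.00) = min(1, 2.00) = 1.00
So the left factor is (φ ⊕ φ) ⊕ (φ ⊕ φ) = 1.00.
ψ ⊕ ψ = min(1, 0.11 + 0.11) = min(1, 0.22) = 0.22
¬(ψ ⊕ ψ) = 1 − 0.22 = 0.78
So the right-hand bound is ¬(ψ ⊕ ψ) = 0.78.
The residuum of the Łukasiewicz t-norm gives the supremum: min(1, 1 − 1.00 + 0.78).
1 − 1.00 + 0.78 = 0.78, so t = min(1, 0.78) = 0.78.
Check: 1.00 ⊙ 0.78 = max(0, 0.78) = 0.78 ≤ 0.78.

0.78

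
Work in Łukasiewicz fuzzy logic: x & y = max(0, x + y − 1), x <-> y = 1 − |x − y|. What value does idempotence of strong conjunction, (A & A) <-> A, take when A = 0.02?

A & A = max(0, 0.02 + 0.02 − 1) = max(0, -0.96) = 0.00
(A & A) <-> A = 1 − |0.00 − 0.02| = 1 − 0.02 = 0.98
(The value 0.98 < 1 shows this instance is not satisfied; fails in Ł∞ since a ⊗ a = max(0, 2a−1) ≠ a in general.)

0.98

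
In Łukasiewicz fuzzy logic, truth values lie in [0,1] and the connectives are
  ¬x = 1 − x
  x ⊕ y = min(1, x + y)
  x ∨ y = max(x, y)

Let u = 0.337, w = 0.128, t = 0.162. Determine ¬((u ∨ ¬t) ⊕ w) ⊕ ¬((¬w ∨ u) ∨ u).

¬t = 1 − 0.162 = 0.838
u ∨ ¬t = max(0.337, 0.838) = 0.838
(u ∨ ¬t) ⊕ w = min(1, 0.838 + 0.128) = min(1, 0.966) = 0.966
¬((u ∨ ¬t) ⊕ w) = 1 − 0.966 = 0.034
¬w = 1 − 0.128 = 0.872
¬w ∨ u = max(0.872, 0.337) = 0.872
(¬w ∨ u) ∨ u = max(0.872, 0.337) = 0.872
¬((¬w ∨ u) ∨ u) = 1 − 0.872 = 0.128
¬((u ∨ ¬t) ⊕ w) ⊕ ¬((¬w ∨ u) ∨ u) = min(1, 0.034 + 0.128) = min(1, 0.162) = 0.162

0.162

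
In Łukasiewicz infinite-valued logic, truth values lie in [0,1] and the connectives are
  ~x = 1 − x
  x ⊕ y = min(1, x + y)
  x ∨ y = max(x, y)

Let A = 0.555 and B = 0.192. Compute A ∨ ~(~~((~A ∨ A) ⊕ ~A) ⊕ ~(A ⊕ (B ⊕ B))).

0.555

~A = 1 − 0.555 = 0.445
~A ∨ A = max(0.445, 0.555) = 0.555
(~A ∨ A) ⊕ ~A = min(1, 0.555 + 0.445) = min(1, 1.000) = 1.000
~((~A ∨ A) ⊕ ~A) = 1 − 1.000 = 0.000
~~((~A ∨ A) ⊕ ~A) = 1 − 0.000 = 1.000
B ⊕ B = min(1, 0.192 + 0.192) = min(1, 0.384) = 0.384
A ⊕ (B ⊕ B) = min(1, 0.555 + 0.384) = min(1, 0.939) = 0.939
~(A ⊕ (B ⊕ B)) = 1 − 0.939 = 0.061
~~((~A ∨ A) ⊕ ~A) ⊕ ~(A ⊕ (B ⊕ B)) = min(1, 1.000 + 0.061) = min(1, 1.061) = 1.000
~(~~((~A ∨ A) ⊕ ~A) ⊕ ~(A ⊕ (B ⊕ B))) = 1 − 1.000 = 0.000
A ∨ ~(~~((~A ∨ A) ⊕ ~A) ⊕ ~(A ⊕ (B ⊕ B))) = max(0.555, 0.000) = 0.555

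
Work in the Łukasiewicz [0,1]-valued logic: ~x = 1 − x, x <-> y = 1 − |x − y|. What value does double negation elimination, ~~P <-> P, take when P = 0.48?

~P = 1 − 0.48 = 0.52
~~P = 1 − 0.52 = 0.48
~~P <-> P = 1 − |0.48 − 0.48| = 1 − 0.00 = 1.00
(As expected: always 1 in Ł∞ since negation is involutive.)

1.00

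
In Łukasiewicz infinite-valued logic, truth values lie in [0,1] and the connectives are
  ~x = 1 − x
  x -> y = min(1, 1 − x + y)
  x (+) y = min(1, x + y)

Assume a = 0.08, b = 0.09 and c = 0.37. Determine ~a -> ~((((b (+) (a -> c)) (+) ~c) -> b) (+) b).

0.90

~a = 1 − 0.08 = 0.92
a -> c = min(1, 1 − 0.08 + 0.37) = min(1, 1.29) = 1.00
b (+) (a -> c) = min(1, 0.09 + 1.00) = min(1, 1.09) = 1.00
~c = 1 − 0.37 = 0.63
(b (+) (a -> c)) (+) ~c = min(1, 1.00 + 0.63) = min(1, 1.63) = 1.00
((b (+) (a -> c)) (+) ~c) -> b = min(1, 1 − 1.00 + 0.09) = min(1, 0.09) = 0.09
(((b (+) (a -> c)) (+) ~c) -> b) (+) b = min(1, 0.09 + 0.09) = min(1, 0.18) = 0.18
~((((b (+) (a -> c)) (+) ~c) -> b) (+) b) = 1 − 0.18 = 0.82
~a -> ~((((b (+) (a -> c)) (+) ~c) -> b) (+) b) = min(1, 1 − 0.92 + 0.82) = min(1, 0.90) = 0.90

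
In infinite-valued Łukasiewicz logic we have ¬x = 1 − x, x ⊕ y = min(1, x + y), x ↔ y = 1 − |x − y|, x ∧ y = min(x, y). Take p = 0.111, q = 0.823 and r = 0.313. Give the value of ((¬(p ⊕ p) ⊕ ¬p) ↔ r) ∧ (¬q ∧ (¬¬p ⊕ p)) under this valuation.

p ⊕ p = min(1, 0.111 + 0.111) = min(1, 0.222) = 0.222
¬(p ⊕ p) = 1 − 0.222 = 0.778
¬p = 1 − 0.111 = 0.889
¬(p ⊕ p) ⊕ ¬p = min(1, 0.778 + 0.889) = min(1, 1.667) = 1.000
(¬(p ⊕ p) ⊕ ¬p) ↔ r = 1 − |1.000 − 0.313| = 1 − 0.687 = 0.313
¬q = 1 − 0.823 = 0.177
¬¬p = 1 − 0.889 = 0.111
¬¬p ⊕ p = min(1, 0.111 + 0.111) = min(1, 0.222) = 0.222
¬q ∧ (¬¬p ⊕ p) = min(0.177, 0.222) = 0.177
((¬(p ⊕ p) ⊕ ¬p) ↔ r) ∧ (¬q ∧ (¬¬p ⊕ p)) = min(0.313, 0.177) = 0.177

0.177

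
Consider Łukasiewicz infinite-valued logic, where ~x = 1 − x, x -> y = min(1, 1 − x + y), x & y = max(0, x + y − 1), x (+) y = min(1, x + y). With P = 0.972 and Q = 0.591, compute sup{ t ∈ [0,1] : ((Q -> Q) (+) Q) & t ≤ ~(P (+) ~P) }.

0.000

Q -> Q = min(1, 1 − 0.591 + 0.591) = min(1, 1.000) = 1.000
(Q -> Q) (+) Q = min(1, 1.000 + 0.591) = min(1, 1.591) = 1.000
So the left factor is (Q -> Q) (+) Q = 1.000.
~P = 1 − 0.972 = 0.028
P (+) ~P = min(1, 0.972 + 0.028) = min(1, 1.000) = 1.000
~(P (+) ~P) = 1 − 1.000 = 0.000
So the right-hand bound is ~(P (+) ~P) = 0.000.
The residuum of the Łukasiewicz t-norm gives the supremum: min(1, 1 − 1.000 + 0.000).
1 − 1.000 + 0.000 = 0.000, so t = min(1, 0.000) = 0.000.
Check: 1.000 & 0.000 = max(0, 0.000) = 0.000 ≤ 0.000.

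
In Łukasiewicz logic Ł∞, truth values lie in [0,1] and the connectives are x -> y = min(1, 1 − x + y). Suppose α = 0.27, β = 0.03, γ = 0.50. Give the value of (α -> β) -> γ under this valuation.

α -> β = min(1, 1 − 0.27 + 0.03) = min(1, 0.76) = 0.76
(α -> β) -> γ = min(1, 1 − 0.76 + 0.50) = min(1, 0.74) = 0.74

0.74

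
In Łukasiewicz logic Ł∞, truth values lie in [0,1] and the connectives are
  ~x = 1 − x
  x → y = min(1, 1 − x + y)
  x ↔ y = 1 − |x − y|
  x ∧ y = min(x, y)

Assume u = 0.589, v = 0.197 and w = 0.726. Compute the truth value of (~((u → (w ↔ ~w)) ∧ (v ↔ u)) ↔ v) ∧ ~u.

0.411

~w = 1 − 0.726 = 0.274
w ↔ ~w = 1 − |0.726 − 0.274| = 1 − 0.452 = 0.548
u → (w ↔ ~w) = min(1, 1 − 0.589 + 0.548) = min(1, 0.959) = 0.959
v ↔ u = 1 − |0.197 − 0.589| = 1 − 0.392 = 0.608
(u → (w ↔ ~w)) ∧ (v ↔ u) = min(0.959, 0.608) = 0.608
~((u → (w ↔ ~w)) ∧ (v ↔ u)) = 1 − 0.608 = 0.392
~((u → (w ↔ ~w)) ∧ (v ↔ u)) ↔ v = 1 − |0.392 − 0.197| = 1 − 0.195 = 0.805
~u = 1 − 0.589 = 0.411
(~((u → (w ↔ ~w)) ∧ (v ↔ u)) ↔ v) ∧ ~u = min(0.805, 0.411) = 0.411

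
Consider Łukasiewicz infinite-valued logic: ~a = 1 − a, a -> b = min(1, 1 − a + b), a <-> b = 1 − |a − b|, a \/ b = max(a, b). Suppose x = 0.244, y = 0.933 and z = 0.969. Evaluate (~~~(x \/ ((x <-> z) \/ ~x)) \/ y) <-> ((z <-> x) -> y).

x <-> z = 1 − |0.244 − 0.969| = 1 − 0.725 = 0.275
~x = 1 − 0.244 = 0.756
(x <-> z) \/ ~x = max(0.275, 0.756) = 0.756
x \/ ((x <-> z) \/ ~x) = max(0.244, 0.756) = 0.756
~(x \/ ((x <-> z) \/ ~x)) = 1 − 0.756 = 0.244
~~(x \/ ((x <-> z) \/ ~x)) = 1 − 0.244 = 0.756
~~~(x \/ ((x <-> z) \/ ~x)) = 1 − 0.756 = 0.244
~~~(x \/ ((x <-> z) \/ ~x)) \/ y = max(0.244, 0.933) = 0.933
z <-> x = 1 − |0.969 − 0.244| = 1 − 0.725 = 0.275
(z <-> x) -> y = min(1, 1 − 0.275 + 0.933) = min(1, 1.658) = 1.000
(~~~(x \/ ((x <-> z) \/ ~x)) \/ y) <-> ((z <-> x) -> y) = 1 − |0.933 − 1.000| = 1 − 0.067 = 0.933

0.933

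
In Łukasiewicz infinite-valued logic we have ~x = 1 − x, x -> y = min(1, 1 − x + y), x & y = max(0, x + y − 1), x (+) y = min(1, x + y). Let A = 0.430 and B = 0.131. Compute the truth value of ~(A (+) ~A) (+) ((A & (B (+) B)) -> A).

~A = 1 − 0.430 = 0.570
A (+) ~A = min(1, 0.430 + 0.570) = min(1, 1.000) = 1.000
~(A (+) ~A) = 1 − 1.000 = 0.000
B (+) B = min(1, 0.131 + 0.131) = min(1, 0.262) = 0.262
A & (B (+) B) = max(0, 0.430 + 0.262 − 1) = max(0, -0.308) = 0.000
(A & (B (+) B)) -> A = min(1, 1 − 0.000 + 0.430) = min(1, 1.430) = 1.000
~(A (+) ~A) (+) ((A & (B (+) B)) -> A) = min(1, 0.000 + 1.000) = min(1, 1.000) = 1.000

1.000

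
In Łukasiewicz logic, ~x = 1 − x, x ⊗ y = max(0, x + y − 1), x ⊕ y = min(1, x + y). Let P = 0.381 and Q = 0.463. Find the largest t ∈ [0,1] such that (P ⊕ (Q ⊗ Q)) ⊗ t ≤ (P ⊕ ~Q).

Q ⊗ Q = max(0, 0.463 + 0.463 − 1) = max(0, -0.074) = 0.000
P ⊕ (Q ⊗ Q) = min(1, 0.381 + 0.000) = min(1, 0.381) = 0.381
So the left factor is P ⊕ (Q ⊗ Q) = 0.381.
~Q = 1 − 0.463 = 0.537
P ⊕ ~Q = min(1, 0.381 + 0.537) = min(1, 0.918) = 0.918
So the right-hand bound is P ⊕ ~Q = 0.918.
The residuum of the Łukasiewicz t-norm gives the supremum: min(1, 1 − 0.381 + 0.918).
1 − 0.381 + 0.918 = 1.537, so t = min(1, 1.537) = 1.000.
Check: 0.381 ⊗ 1.000 = max(0, 0.381) = 0.381 ≤ 0.918.

1.000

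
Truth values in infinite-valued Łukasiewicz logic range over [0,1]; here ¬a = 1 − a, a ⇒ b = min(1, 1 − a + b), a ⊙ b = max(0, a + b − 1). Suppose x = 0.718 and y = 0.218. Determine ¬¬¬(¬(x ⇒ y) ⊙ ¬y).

0.718

x ⇒ y = min(1, 1 − 0.718 + 0.218) = min(1, 0.500) = 0.500
¬(x ⇒ y) = 1 − 0.500 = 0.500
¬y = 1 − 0.218 = 0.782
¬(x ⇒ y) ⊙ ¬y = max(0, 0.500 + 0.782 − 1) = max(0, 0.282) = 0.282
¬(¬(x ⇒ y) ⊙ ¬y) = 1 − 0.282 = 0.718
¬¬(¬(x ⇒ y) ⊙ ¬y) = 1 − 0.718 = 0.282
¬¬¬(¬(x ⇒ y) ⊙ ¬y) = 1 − 0.282 = 0.718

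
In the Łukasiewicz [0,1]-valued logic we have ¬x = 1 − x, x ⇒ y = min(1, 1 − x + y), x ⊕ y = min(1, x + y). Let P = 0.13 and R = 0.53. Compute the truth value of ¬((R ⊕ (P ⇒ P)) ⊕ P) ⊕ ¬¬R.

P ⇒ P = min(1, 1 − 0.13 + 0.13) = min(1, 1.00) = 1.00
R ⊕ (P ⇒ P) = min(1, 0.53 + 1.00) = min(1, 1.53) = 1.00
(R ⊕ (P ⇒ P)) ⊕ P = min(1, 1.00 + 0.13) = min(1, 1.13) = 1.00
¬((R ⊕ (P ⇒ P)) ⊕ P) = 1 − 1.00 = 0.00
¬R = 1 − 0.53 = 0.47
¬¬R = 1 − 0.47 = 0.53
¬((R ⊕ (P ⇒ P)) ⊕ P) ⊕ ¬¬R = min(1, 0.00 + 0.53) = min(1, 0.53) = 0.53

0.53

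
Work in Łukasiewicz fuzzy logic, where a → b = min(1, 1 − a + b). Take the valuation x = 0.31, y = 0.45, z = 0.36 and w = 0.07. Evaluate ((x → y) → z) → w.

0.71

x → y = min(1, 1 − 0.31 + 0.45) = min(1, 1.14) = 1.00
(x → y) → z = min(1, 1 − 1.00 + 0.36) = min(1, 0.36) = 0.36
((x → y) → z) → w = min(1, 1 − 0.36 + 0.07) = min(1, 0.71) = 0.71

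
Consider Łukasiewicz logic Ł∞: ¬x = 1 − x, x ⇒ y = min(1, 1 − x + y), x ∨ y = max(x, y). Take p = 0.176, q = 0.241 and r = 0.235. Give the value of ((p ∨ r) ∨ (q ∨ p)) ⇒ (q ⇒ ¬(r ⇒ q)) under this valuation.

1.000

p ∨ r = max(0.176, 0.235) = 0.235
q ∨ p = max(0.241, 0.176) = 0.241
(p ∨ r) ∨ (q ∨ p) = max(0.235, 0.241) = 0.241
r ⇒ q = min(1, 1 − 0.235 + 0.241) = min(1, 1.006) = 1.000
¬(r ⇒ q) = 1 − 1.000 = 0.000
q ⇒ ¬(r ⇒ q) = min(1, 1 − 0.241 + 0.000) = min(1, 0.759) = 0.759
((p ∨ r) ∨ (q ∨ p)) ⇒ (q ⇒ ¬(r ⇒ q)) = min(1, 1 − 0.241 + 0.759) = min(1, 1.518) = 1.000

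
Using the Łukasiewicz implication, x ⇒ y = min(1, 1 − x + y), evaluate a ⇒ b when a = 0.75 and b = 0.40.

a ⇒ b = min(1, 1 − 0.75 + 0.40) = min(1, 0.65) = 0.65
For comparison, the Gödel implication (1 if x ≤ y else y) would give 0.40.

0.65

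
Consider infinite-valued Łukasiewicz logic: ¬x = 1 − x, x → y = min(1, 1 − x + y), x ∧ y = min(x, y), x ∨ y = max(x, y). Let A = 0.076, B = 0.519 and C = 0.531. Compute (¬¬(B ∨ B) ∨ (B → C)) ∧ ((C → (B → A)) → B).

B ∨ B = max(0.519, 0.519) = 0.519
¬(B ∨ B) = 1 − 0.519 = 0.481
¬¬(B ∨ B) = 1 − 0.481 = 0.519
B → C = min(1, 1 − 0.519 + 0.531) = min(1, 1.012) = 1.000
¬¬(B ∨ B) ∨ (B → C) = max(0.519, 1.000) = 1.000
B → A = min(1, 1 − 0.519 + 0.076) = min(1, 0.557) = 0.557
C → (B → A) = min(1, 1 − 0.531 + 0.557) = min(1, 1.026) = 1.000
(C → (B → A)) → B = min(1, 1 − 1.000 + 0.519) = min(1, 0.519) = 0.519
(¬¬(B ∨ B) ∨ (B → C)) ∧ ((C → (B → A)) → B) = min(1.000, 0.519) = 0.519

0.519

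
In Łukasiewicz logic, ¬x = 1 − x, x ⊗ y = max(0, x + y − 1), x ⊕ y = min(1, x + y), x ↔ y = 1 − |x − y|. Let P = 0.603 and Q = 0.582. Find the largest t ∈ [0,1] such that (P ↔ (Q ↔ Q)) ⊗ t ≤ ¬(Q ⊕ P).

Q ↔ Q = 1 − |0.582 − 0.582| = 1 − 0.000 = 1.000
P ↔ (Q ↔ Q) = 1 − |0.603 − 1.000| = 1 − 0.397 = 0.603
So the left factor is P ↔ (Q ↔ Q) = 0.603.
Q ⊕ P = min(1, 0.582 + 0.603) = min(1, 1.185) = 1.000
¬(Q ⊕ P) = 1 − 1.000 = 0.000
So the right-hand bound is ¬(Q ⊕ P) = 0.000.
The residuum of the Łukasiewicz t-norm gives the supremum: min(1, 1 − 0.603 + 0.000).
1 − 0.603 + 0.000 = 0.397, so t = min(1, 0.397) = 0.397.
Check: 0.603 ⊗ 0.397 = max(0, 0.000) = 0.000 ≤ 0.000.

0.397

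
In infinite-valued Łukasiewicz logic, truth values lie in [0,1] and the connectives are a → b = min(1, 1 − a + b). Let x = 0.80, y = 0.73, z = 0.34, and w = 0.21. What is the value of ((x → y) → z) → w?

x → y = min(1, 1 − 0.80 + 0.73) = min(1, 0.93) = 0.93
(x → y) → z = min(1, 1 − 0.93 + 0.34) = min(1, 0.41) = 0.41
((x → y) → z) → w = min(1, 1 − 0.41 + 0.21) = min(1, 0.80) = 0.80

0.80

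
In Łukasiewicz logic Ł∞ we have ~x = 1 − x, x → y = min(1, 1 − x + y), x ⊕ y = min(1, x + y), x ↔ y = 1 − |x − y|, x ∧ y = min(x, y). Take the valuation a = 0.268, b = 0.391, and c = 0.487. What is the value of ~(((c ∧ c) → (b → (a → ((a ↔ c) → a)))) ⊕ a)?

c ∧ c = min(0.487, 0.487) = 0.487
a ↔ c = 1 − |0.268 − 0.487| = 1 − 0.219 = 0.781
(a ↔ c) → a = min(1, 1 − 0.781 + 0.268) = min(1, 0.487) = 0.487
a → ((a ↔ c) → a) = min(1, 1 − 0.268 + 0.487) = min(1, 1.219) = 1.000
b → (a → ((a ↔ c) → a)) = min(1, 1 − 0.391 + 1.000) = min(1, 1.609) = 1.000
(c ∧ c) → (b → (a → ((a ↔ c) → a))) = min(1, 1 − 0.487 + 1.000) = min(1, 1.513) = 1.000
((c ∧ c) → (b → (a → ((a ↔ c) → a)))) ⊕ a = min(1, 1.000 + 0.268) = min(1, 1.268) = 1.000
~(((c ∧ c) → (b → (a → ((a ↔ c) → a)))) ⊕ a) = 1 − 1.000 = 0.000

0.000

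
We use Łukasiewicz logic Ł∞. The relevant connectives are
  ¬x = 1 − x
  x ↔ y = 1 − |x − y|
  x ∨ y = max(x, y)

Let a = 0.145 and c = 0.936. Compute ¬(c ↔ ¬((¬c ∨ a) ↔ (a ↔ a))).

¬c = 1 − 0.936 = 0.064
¬c ∨ a = max(0.064, 0.145) = 0.145
a ↔ a = 1 − |0.145 − 0.145| = 1 − 0.000 = 1.000
(¬c ∨ a) ↔ (a ↔ a) = 1 − |0.145 − 1.000| = 1 − 0.855 = 0.145
¬((¬c ∨ a) ↔ (a ↔ a)) = 1 − 0.145 = 0.855
c ↔ ¬((¬c ∨ a) ↔ (a ↔ a)) = 1 − |0.936 − 0.855| = 1 − 0.081 = 0.919
¬(c ↔ ¬((¬c ∨ a) ↔ (a ↔ a))) = 1 − 0.919 = 0.081

0.081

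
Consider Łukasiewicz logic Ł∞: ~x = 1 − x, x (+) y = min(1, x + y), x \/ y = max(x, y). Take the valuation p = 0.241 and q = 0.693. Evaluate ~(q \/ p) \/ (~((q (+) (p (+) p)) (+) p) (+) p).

q \/ p = max(0.693, 0.241) = 0.693
~(q \/ p) = 1 − 0.693 = 0.307
p (+) p = min(1, 0.241 + 0.241) = min(1, 0.482) = 0.482
q (+) (p (+) p) = min(1, 0.693 + 0.482) = min(1, 1.175) = 1.000
(q (+) (p (+) p)) (+) p = min(1, 1.000 + 0.241) = min(1, 1.241) = 1.000
~((q (+) (p (+) p)) (+) p) = 1 − 1.000 = 0.000
~((q (+) (p (+) p)) (+) p) (+) p = min(1, 0.000 + 0.241) = min(1, 0.241) = 0.241
~(q \/ p) \/ (~((q (+) (p (+) p)) (+) p) (+) p) = max(0.307, 0.241) = 0.307

0.307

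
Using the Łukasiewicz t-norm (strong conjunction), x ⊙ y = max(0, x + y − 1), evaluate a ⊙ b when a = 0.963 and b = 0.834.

a ⊙ b = max(0, 0.963 + 0.834 − 1) = max(0, 0.797) = 0.797
For comparison, the Gödel (minimum) t-norm min(x, y) would give 0.834.

0.797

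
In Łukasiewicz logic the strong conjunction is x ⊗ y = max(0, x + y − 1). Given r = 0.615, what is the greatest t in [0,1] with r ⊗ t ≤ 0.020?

0.405

The residuum of the Łukasiewicz t-norm gives the supremum: min(1, 1 − 0.615 + 0.020).
1 − 0.615 + 0.020 = 0.405, so t = min(1, 0.405) = 0.405.
Check: 0.615 ⊗ 0.405 = max(0, 0.020) = 0.020 ≤ 0.020.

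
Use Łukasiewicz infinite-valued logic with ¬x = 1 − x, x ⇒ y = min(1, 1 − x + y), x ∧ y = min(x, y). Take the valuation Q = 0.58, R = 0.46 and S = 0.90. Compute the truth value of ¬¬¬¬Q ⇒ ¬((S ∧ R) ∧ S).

¬Q = 1 − 0.58 = 0.42
¬¬Q = 1 − 0.42 = 0.58
¬¬¬Q = 1 − 0.58 = 0.42
¬¬¬¬Q = 1 − 0.42 = 0.58
S ∧ R = min(0.90, 0.46) = 0.46
(S ∧ R) ∧ S = min(0.46, 0.90) = 0.46
¬((S ∧ R) ∧ S) = 1 − 0.46 = 0.54
¬¬¬¬Q ⇒ ¬((S ∧ R) ∧ S) = min(1, 1 − 0.58 + 0.54) = min(1, 0.96) = 0.96

0.96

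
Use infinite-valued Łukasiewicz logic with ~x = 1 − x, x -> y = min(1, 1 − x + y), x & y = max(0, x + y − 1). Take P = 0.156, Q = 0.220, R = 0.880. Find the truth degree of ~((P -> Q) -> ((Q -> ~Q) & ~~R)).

0.120

P -> Q = min(1, 1 − 0.156 + 0.220) = min(1, 1.064) = 1.000
~Q = 1 − 0.220 = 0.780
Q -> ~Q = min(1, 1 − 0.220 + 0.780) = min(1, 1.560) = 1.000
~R = 1 − 0.880 = 0.120
~~R = 1 − 0.120 = 0.880
(Q -> ~Q) & ~~R = max(0, 1.000 + 0.880 − 1) = max(0, 0.880) = 0.880
(P -> Q) -> ((Q -> ~Q) & ~~R) = min(1, 1 − 1.000 + 0.880) = min(1, 0.880) = 0.880
~((P -> Q) -> ((Q -> ~Q) & ~~R)) = 1 − 0.880 = 0.120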